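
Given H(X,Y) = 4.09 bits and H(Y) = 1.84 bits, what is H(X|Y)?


H(X|Y) = H(X,Y) - H(Y) = 4.09 - 1.84 = 2.25

2.25 bits


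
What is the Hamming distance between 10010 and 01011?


Count differing positions: ^ ^ . . ^ = 3 differences

3


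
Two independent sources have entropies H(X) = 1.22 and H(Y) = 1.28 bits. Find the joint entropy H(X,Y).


For independent variables, H(X,Y) = H(X) + H(Y) = 1.22 + 1.28 = 2.5

2.5 bits


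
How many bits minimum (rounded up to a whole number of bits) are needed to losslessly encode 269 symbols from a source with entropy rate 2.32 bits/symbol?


Minimum bits >= n * H = 269 * 2.32 = 624.08, rounded up to a whole number of bits = 625

625 bits


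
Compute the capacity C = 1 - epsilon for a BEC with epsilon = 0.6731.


C = 1 - epsilon = 1 - 0.6731 = 0.3269

0.3269 bits


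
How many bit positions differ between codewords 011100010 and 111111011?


Count differing positions: ^ . . . ^ ^ . . ^ = 4 differences

4


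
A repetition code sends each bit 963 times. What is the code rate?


Rate = k/n = 1/963

1/963


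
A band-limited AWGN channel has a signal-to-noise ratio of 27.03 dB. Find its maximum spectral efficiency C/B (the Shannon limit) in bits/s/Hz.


SNR_linear = 10^(27.03/10) = 504.6613; C/B = log2(1 + SNR_linear) = log2(1 + 504.6613) = 8.982

8.982 bits/s/Hz


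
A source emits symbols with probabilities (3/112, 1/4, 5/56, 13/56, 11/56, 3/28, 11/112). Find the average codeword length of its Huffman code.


Huffman construction (repeatedly merge the two least-probable nodes; each merge adds 1 bit to every symbol beneath it): 3/112 + 5/56 = 13/112; 11/112 + 3/28 = 23/112; 13/112 + 11/56 = 5/16; 23/112 + 13/56 = 7/16; 1/4 + 5/16 = 9/16; 7/16 + 9/16 = 1. Resulting codeword lengths (in the order the probabilities were given): (4, 2, 4, 2, 3, 3, 3). L_avg = sum(p_i * l_i) = 3/112*4 + 1/4*2 + 5/56*4 + 13/56*2 + 11/56*3 + 3/28*3 + 11/112*3 = 295/112 = 2.6339

2.6339 bits


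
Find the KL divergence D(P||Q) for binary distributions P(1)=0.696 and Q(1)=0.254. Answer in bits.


KL = p*log2(p/q) + (1-p)*log2((1-p)/(1-q)) = 0.696*log2(0.696/0.254) + 0.304*log2(0.304/0.746) = 0.6185

0.6185 bits


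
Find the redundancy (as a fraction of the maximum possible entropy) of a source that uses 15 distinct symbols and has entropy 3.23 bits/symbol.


H_max = log2(K) = log2(15) = 3.9069 bits/symbol. Redundancy = 1 - H/H_max = 1 - 3.23/3.9069 = 1 - 0.8267 = 0.1733

0.1733


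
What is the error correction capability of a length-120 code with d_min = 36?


Correction capability = floor((d-1)/2) = floor((36-1)/2) = 17

17 errors


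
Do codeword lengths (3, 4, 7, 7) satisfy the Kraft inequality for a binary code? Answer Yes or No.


Kraft sum = sum(2^(-l_i)) = 0.2031, need <= 1. Result: satisfied (a binary prefix-free code with these lengths exists)

Yes


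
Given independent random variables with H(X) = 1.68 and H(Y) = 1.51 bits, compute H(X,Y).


For independent variables, H(X,Y) = H(X) + H(Y) = 1.68 + 1.51 = 3.19

3.19 bits


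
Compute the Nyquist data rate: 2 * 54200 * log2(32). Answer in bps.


Rate = 2 * B * log2(M) = 2 * 54200 * 5.0 = 542000.0

542000.0 bps


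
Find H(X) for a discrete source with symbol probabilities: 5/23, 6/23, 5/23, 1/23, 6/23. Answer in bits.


H = -sum(p_i * log2(p_i)). Terms: -(5/23)*log2(5/23) = 0.478616; -(6/23)*log2(6/23) = 0.505722; -(5/23)*log2(5/23) = 0.478616; -(1/23)*log2(1/23) = 0.196677; -(6/23)*log2(6/23) = 0.505722. H = 0.478616 + 0.505722 + 0.478616 + 0.196677 + 0.505722 = 2.1654

2.1654 bits


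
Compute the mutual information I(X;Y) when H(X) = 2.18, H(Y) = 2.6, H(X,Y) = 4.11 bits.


I(X;Y) = H(X) + H(Y) - H(X,Y) = 2.18 + 2.6 - 4.11 = 0.67

0.67 bits


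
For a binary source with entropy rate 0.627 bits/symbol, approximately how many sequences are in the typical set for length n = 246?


log2|A_typical| = nH = 246 * 0.627 = 154.242, so |A_typical| ~ 2^154.242 = 2.701e+46

2.701e+46


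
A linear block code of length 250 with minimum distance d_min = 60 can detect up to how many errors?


Detection capability = d_min - 1 = 60 - 1 = 59

59 errors


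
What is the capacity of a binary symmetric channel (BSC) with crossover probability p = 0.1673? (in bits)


H(p) = -p*log2(p) - (1-p)*log2(1-p) = -0.1673*log2(0.1673) - 0.8327*log2(0.8327) = 0.431549 + 0.219942 = 0.6515. C = 1 - H(p) = 1 - 0.6515 = 0.3485

0.3485 bits


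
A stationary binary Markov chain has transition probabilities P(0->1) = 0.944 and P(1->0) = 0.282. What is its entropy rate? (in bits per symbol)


Stationary distribution: pi_0 = p10/(p01+p10) = 0.23, pi_1 = 0.77. Entropy rate H' = pi_0*H(p01) + pi_1*H(p10) = 0.23*0.3114 + 0.77*0.8582 = 0.7324

0.7324 bits/symbol


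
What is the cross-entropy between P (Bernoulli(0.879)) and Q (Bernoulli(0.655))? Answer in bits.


H(P,Q) = -p*log2(q) - (1-p)*log2(1-q). -0.879*log2(0.655) = 0.536571; -0.121*log2(0.345) = 0.185775. H(P,Q) = 0.536571 + 0.185775 = 0.7223

0.7223 bits


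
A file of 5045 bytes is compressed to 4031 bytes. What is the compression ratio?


Ratio = original / compressed = 5045 / 4031 = 1.2516

1.2516


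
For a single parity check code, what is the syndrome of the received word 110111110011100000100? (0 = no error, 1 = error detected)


Syndrome = XOR of all bits = 1 XOR 1 XOR 0 XOR 1 XOR 1 XOR 1 XOR 1 XOR 1 XOR 0 XOR 0 XOR 1 XOR 1 XOR 1 XOR 0 XOR 0 XOR 0 XOR 0 XOR 0 XOR 1 XOR 0 XOR 0 = 1

1


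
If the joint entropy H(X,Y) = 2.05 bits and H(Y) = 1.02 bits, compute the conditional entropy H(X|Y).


H(X|Y) = H(X,Y) - H(Y) = 2.05 - 1.02 = 1.03

1.03 bits


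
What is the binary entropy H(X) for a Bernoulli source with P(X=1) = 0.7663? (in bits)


H = -p*log2(p) - (1-p)*log2(1-p). -0.7663*log2(0.7663) = 0.294274; -0.2337*log2(0.2337) = 0.490132. H = 0.294274 + 0.490132 = 0.7844

0.7844 bits


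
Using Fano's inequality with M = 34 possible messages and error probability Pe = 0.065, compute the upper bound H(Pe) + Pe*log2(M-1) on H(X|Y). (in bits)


H(Pe) = -Pe*log2(Pe) - (1-Pe)*log2(1-Pe) = -0.065*log2(0.065) - 0.935*log2(0.935) = 0.256322 + 0.090659 = 0.347. Pe*log2(M-1) = 0.065*log2(33) = 0.327886. Bound = H(Pe) + Pe*log2(M-1) = 0.256322 + 0.090659 + 0.327886 = 0.6749

0.6749 bits


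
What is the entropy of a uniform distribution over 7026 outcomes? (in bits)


H = log2(n) = log2(7026) = 12.7785

12.7785 bits


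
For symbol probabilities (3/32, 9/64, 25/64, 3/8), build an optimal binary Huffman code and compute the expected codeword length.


Huffman construction (repeatedly merge the two least-probable nodes; each merge adds 1 bit to every symbol beneath it): 3/32 + 9/64 = 15/64; 15/64 + 3/8 = 39/64; 25/64 + 39/64 = 1. Resulting codeword lengths (in the order the probabilities were given): (3, 3, 1, 2). L_avg = sum(p_i * l_i) = 3/32*3 + 9/64*3 + 25/64*1 + 3/8*2 = 59/32 = 1.8438

1.8438 bits


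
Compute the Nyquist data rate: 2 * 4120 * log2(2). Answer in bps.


Rate = 2 * B * log2(M) = 2 * 4120 * 1.0 = 8240.0

8240.0 bps


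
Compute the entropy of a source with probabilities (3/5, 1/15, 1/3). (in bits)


H = -sum(p_i * log2(p_i)). Terms: -(3/5)*log2(3/5) = 0.442179; -(1/15)*log2(1/15) = 0.260459; -(1/3)*log2(1/3) = 0.528321. H = 0.442179 + 0.260459 + 0.528321 = 1.231

1.231 bits


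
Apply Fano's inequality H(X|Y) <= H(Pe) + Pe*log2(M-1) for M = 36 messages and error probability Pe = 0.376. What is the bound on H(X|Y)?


H(Pe) = -Pe*log2(Pe) - (1-Pe)*log2(1-Pe) = -0.376*log2(0.376) - 0.624*log2(0.624) = 0.530609 + 0.424558 = 0.9552. Pe*log2(M-1) = 0.376*log2(35) = 1.928610. Bound = H(Pe) + Pe*log2(M-1) = 0.530609 + 0.424558 + 1.928610 = 2.8838

2.8838 bits


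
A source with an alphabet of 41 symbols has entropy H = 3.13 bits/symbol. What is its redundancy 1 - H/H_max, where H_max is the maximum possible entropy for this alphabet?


H_max = log2(K) = log2(41) = 5.3576 bits/symbol. Redundancy = 1 - H/H_max = 1 - 3.13/5.3576 = 1 - 0.5842 = 0.4158

0.4158


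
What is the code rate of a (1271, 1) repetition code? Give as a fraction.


Rate = k/n = 1/1271

1/1271


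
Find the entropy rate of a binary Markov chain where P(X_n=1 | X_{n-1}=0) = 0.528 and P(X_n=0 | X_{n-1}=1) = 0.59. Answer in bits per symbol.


Stationary distribution: pi_0 = p10/(p01+p10) = 0.5277, pi_1 = 0.4723. Entropy rate H' = pi_0*H(p01) + pi_1*H(p10) = 0.5277*0.9977 + 0.4723*0.9765 = 0.9877

0.9877 bits/symbol


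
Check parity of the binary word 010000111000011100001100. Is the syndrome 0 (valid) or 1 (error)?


Syndrome = XOR of all bits = 0 XOR 1 XOR 0 XOR 0 XOR 0 XOR 0 XOR 1 XOR 1 XOR 1 XOR 0 XOR 0 XOR 0 XOR 0 XOR 1 XOR 1 XOR 1 XOR 0 XOR 0 XOR 0 XOR 0 XOR 1 XOR 1 XOR 0 XOR 0 = 1

1


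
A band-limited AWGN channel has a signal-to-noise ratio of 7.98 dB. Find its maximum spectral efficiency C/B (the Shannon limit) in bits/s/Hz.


SNR_linear = 10^(7.98/10) = 6.2806; C/B = log2(1 + SNR_linear) = log2(1 + 6.2806) = 2.8641

2.8641 bits/s/Hz


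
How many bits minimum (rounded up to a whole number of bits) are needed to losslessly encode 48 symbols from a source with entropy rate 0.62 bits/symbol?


Minimum bits >= n * H = 48 * 0.62 = 29.76, rounded up to a whole number of bits = 30

30 bits


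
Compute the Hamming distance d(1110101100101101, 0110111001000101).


Count differing positions: ^ . . . . ^ . ^ . ^ ^ . ^ . . . = 6 differences

6


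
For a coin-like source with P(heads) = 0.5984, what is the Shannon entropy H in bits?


H = -p*log2(p) - (1-p)*log2(1-p). -0.5984*log2(0.5984) = 0.443305; -0.4016*log2(0.4016) = 0.528573. H = 0.443305 + 0.528573 = 0.9719

0.9719 bits


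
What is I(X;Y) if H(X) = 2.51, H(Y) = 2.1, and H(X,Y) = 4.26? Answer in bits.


I(X;Y) = H(X) + H(Y) - H(X,Y) = 2.51 + 2.1 - 4.26 = 0.35

0.35 bits


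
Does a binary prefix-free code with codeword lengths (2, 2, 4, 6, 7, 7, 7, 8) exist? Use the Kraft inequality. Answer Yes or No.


Kraft sum = sum(2^(-l_i)) = 0.6055, need <= 1. Result: satisfied (a binary prefix-free code with these lengths exists)

Yes


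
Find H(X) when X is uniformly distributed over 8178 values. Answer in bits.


H = log2(n) = log2(8178) = 12.9975

12.9975 bits


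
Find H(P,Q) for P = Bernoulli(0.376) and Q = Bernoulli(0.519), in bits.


H(P,Q) = -p*log2(q) - (1-p)*log2(1-q). -0.376*log2(0.519) = 0.355769; -0.624*log2(0.481) = 0.658876. H(P,Q) = 0.355769 + 0.658876 = 1.0146

1.0146 bits


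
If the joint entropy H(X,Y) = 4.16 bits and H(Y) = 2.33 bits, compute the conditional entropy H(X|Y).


H(X|Y) = H(X,Y) - H(Y) = 4.16 - 2.33 = 1.83

1.83 bits


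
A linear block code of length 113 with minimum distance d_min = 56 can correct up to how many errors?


Correction capability = floor((d-1)/2) = floor((56-1)/2) = 27

27 errors


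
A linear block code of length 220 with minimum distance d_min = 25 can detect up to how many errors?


Detection capability = d_min - 1 = 25 - 1 = 24

24 errors


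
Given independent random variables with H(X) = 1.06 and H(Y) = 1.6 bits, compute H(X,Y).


For independent variables, H(X,Y) = H(X) + H(Y) = 1.06 + 1.6 = 2.66

2.66 bits


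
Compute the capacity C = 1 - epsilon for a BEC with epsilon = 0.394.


C = 1 - epsilon = 1 - 0.394 = 0.606

0.606 bits


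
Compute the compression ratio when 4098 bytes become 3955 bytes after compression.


Ratio = original / compressed = 4098 / 3955 = 1.0362

1.0362


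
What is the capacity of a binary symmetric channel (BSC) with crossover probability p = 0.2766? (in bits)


H(p) = -p*log2(p) - (1-p)*log2(1-p) = -0.2766*log2(0.2766) - 0.7234*log2(0.7234) = 0.512852 + 0.337925 = 0.8508. C = 1 - H(p) = 1 - 0.8508 = 0.1492

0.1492 bits


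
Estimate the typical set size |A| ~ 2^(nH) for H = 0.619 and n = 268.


log2|A_typical| = nH = 268 * 0.619 = 165.892, so |A_typical| ~ 2^165.892 = 8.679e+49

8.679e+49


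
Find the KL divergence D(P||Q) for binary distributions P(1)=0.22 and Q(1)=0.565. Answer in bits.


KL = p*log2(p/q) + (1-p)*log2((1-p)/(1-q)) = 0.22*log2(0.22/0.565) + 0.78*log2(0.78/0.435) = 0.3578

0.3578 bits


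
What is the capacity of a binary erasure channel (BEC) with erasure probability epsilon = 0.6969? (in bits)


C = 1 - epsilon = 1 - 0.6969 = 0.3031

0.3031 bits


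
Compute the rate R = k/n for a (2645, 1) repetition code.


Rate = k/n = 1/2645

1/2645


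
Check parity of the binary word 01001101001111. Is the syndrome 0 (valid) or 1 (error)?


Syndrome = XOR of all bits = 0 XOR 1 XOR 0 XOR 0 XOR 1 XOR 1 XOR 0 XOR 1 XOR 0 XOR 0 XOR 1 XOR 1 XOR 1 XOR 1 = 0

0


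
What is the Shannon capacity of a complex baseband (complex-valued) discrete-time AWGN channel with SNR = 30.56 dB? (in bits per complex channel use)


SNR_linear = 10^(30.56/10) = 1137.6273; C = log2(1 + SNR_linear) = log2(1 + 1137.6273) = 10.1531

10.1531 bits/channel use


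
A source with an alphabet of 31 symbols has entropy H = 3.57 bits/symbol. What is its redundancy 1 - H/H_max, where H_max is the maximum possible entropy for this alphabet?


H_max = log2(K) = log2(31) = 4.9542 bits/symbol. Redundancy = 1 - H/H_max = 1 - 3.57/4.9542 = 1 - 0.7206 = 0.2794

0.2794


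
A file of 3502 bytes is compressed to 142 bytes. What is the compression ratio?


Ratio = original / compressed = 3502 / 142 = 24.662

24.662


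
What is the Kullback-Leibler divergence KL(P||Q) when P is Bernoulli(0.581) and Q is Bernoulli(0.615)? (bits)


KL = p*log2(p/q) + (1-p)*log2((1-p)/(1-q)) = 0.581*log2(0.581/0.615) + 0.419*log2(0.419/0.385) = 0.0035

0.0035 bits


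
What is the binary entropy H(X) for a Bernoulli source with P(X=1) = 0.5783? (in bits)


H = -p*log2(p) - (1-p)*log2(1-p). -0.5783*log2(0.5783) = 0.456921; -0.4217*log2(0.4217) = 0.525316. H = 0.456921 + 0.525316 = 0.9822

0.9822 bits


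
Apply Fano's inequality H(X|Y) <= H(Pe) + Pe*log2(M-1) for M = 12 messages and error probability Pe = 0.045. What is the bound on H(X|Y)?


H(Pe) = -Pe*log2(Pe) - (1-Pe)*log2(1-Pe) = -0.045*log2(0.045) - 0.955*log2(0.955) = 0.201327 + 0.063438 = 0.2648. Pe*log2(M-1) = 0.045*log2(11) = 0.155674. Bound = H(Pe) + Pe*log2(M-1) = 0.201327 + 0.063438 + 0.155674 = 0.4204

0.4204 bits


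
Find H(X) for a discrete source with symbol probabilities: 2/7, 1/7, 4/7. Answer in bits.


H = -sum(p_i * log2(p_i)). Terms: -(2/7)*log2(2/7) = 0.516387; -(1/7)*log2(1/7) = 0.401051; -(4/7)*log2(4/7) = 0.461346. H = 0.516387 + 0.401051 + 0.461346 = 1.3788

1.3788 bits


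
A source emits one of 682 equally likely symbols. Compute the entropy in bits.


H = log2(n) = log2(682) = 9.4136

9.4136 bits


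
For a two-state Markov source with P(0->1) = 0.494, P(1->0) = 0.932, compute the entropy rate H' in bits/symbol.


Stationary distribution: pi_0 = p10/(p01+p10) = 0.6536, pi_1 = 0.3464. Entropy rate H' = pi_0*H(p01) + pi_1*H(p10) = 0.6536*0.9999 + 0.3464*0.3584 = 0.7777

0.7777 bits/symbol


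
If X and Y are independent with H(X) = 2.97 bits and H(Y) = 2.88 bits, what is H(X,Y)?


For independent variables, H(X,Y) = H(X) + H(Y) = 2.97 + 2.88 = 5.85

5.85 bits


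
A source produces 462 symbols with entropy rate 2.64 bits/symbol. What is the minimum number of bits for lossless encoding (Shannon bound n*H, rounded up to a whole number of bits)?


Minimum bits >= n * H = 462 * 2.64 = 1219.68, rounded up to a whole number of bits = 1220

1220 bits


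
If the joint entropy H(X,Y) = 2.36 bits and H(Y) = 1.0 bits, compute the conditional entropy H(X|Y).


H(X|Y) = H(X,Y) - H(Y) = 2.36 - 1.0 = 1.36

1.36 bits


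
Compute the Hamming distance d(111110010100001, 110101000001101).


Count differing positions: . . ^ . ^ ^ . ^ . ^ . ^ ^ . . = 7 differences

7


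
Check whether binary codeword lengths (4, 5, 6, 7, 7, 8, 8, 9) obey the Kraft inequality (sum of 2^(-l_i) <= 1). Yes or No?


Kraft sum = sum(2^(-l_i)) = 0.1348, need <= 1. Result: satisfied (a binary prefix-free code with these lengths exists)

Yes


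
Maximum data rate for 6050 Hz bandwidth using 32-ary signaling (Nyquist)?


Rate = 2 * B * log2(M) = 2 * 6050 * 5.0 = 60500.0

60500.0 bps


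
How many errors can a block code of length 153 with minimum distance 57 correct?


Correction capability = floor((d-1)/2) = floor((57-1)/2) = 28

28 errors


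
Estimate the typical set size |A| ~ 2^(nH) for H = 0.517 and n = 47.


log2|A_typical| = nH = 47 * 0.517 = 24.299, so |A_typical| ~ 2^24.299 = 2.064e+07

2.064e+07


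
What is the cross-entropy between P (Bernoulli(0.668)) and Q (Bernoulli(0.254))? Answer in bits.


H(P,Q) = -p*log2(q) - (1-p)*log2(1-q). -0.668*log2(0.254) = 1.320703; -0.332*log2(0.746) = 0.140354. H(P,Q) = 1.320703 + 0.140354 = 1.4611

1.4611 bits


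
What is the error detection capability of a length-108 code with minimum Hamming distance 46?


Detection capability = d_min - 1 = 46 - 1 = 45

45 errors


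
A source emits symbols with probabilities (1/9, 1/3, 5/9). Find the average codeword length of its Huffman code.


Huffman construction (repeatedly merge the two least-probable nodes; each merge adds 1 bit to every symbol beneath it): 1/9 + 1/3 = 4/9; 4/9 + 5/9 = 1. Resulting codeword lengths (in the order the probabilities were given): (2, 2, 1). L_avg = sum(p_i * l_i) = 1/9*2 + 1/3*2 + 5/9*1 = 13/9 = 1.4444

1.4444 bits


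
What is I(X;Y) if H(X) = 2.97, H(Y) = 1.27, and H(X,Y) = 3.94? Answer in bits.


I(X;Y) = H(X) + H(Y) - H(X,Y) = 2.97 + 1.27 - 3.94 = 0.3

0.3 bits


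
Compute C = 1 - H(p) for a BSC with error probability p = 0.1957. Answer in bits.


H(p) = -p*log2(p) - (1-p)*log2(1-p) = -0.1957*log2(0.1957) - 0.8043*log2(0.8043) = 0.460538 + 0.252707 = 0.7132. C = 1 - H(p) = 1 - 0.7132 = 0.2868

0.2868 bits


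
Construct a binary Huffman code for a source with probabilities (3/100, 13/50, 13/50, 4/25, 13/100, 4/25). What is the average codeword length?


Huffman construction (repeatedly merge the two least-probable nodes; each merge adds 1 bit to every symbol beneath it): 3/100 + 13/100 = 4/25; 4/25 + 4/25 = 8/25; 4/25 + 13/50 = 21/50; 13/50 + 8/25 = 29/50; 21/50 + 29/50 = 1. Resulting codeword lengths (in the order the probabilities were given): (3, 2, 2, 3, 3, 3). L_avg = sum(p_i * l_i) = 3/100*3 + 13/50*2 + 13/50*2 + 4/25*3 + 13/100*3 + 4/25*3 = 62/25 = 2.48

2.48 bits


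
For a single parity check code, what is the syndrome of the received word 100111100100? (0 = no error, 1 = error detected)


Syndrome = XOR of all bits = 1 XOR 0 XOR 0 XOR 1 XOR 1 XOR 1 XOR 1 XOR 0 XOR 0 XOR 1 XOR 0 XOR 0 = 0

0


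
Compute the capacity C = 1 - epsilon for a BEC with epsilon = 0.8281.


C = 1 - epsilon = 1 - 0.8281 = 0.1719

0.1719 bits


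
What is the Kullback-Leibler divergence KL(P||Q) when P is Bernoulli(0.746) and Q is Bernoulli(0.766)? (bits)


KL = p*log2(p/q) + (1-p)*log2((1-p)/(1-q)) = 0.746*log2(0.746/0.766) + 0.254*log2(0.254/0.234) = 0.0016

0.0016 bits


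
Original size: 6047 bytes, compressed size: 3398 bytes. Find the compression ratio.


Ratio = original / compressed = 6047 / 3398 = 1.7796

1.7796


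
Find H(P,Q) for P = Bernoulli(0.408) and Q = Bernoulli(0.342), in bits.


H(P,Q) = -p*log2(q) - (1-p)*log2(1-q). -0.408*log2(0.342) = 0.631556; -0.592*log2(0.658) = 0.357474. H(P,Q) = 0.631556 + 0.357474 = 0.989

0.989 bits


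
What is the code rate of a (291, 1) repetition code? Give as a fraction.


Rate = k/n = 1/291

1/291


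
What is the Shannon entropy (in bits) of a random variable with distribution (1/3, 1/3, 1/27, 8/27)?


H = -sum(p_i * log2(p_i)). Terms: -(1/3)*log2(1/3) = 0.528321; -(1/3)*log2(1/3) = 0.528321; -(1/27)*log2(1/27) = 0.176107; -(8/27)*log2(8/27) = 0.519967. H = 0.528321 + 0.528321 + 0.176107 + 0.519967 = 1.7527

1.7527 bits


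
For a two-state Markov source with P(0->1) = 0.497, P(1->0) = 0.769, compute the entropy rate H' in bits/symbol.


Stationary distribution: pi_0 = p10/(p01+p10) = 0.6074, pi_1 = 0.3926. Entropy rate H' = pi_0*H(p01) + pi_1*H(p10) = 0.6074*1.0 + 0.3926*0.7798 = 0.9135

0.9135 bits/symbol


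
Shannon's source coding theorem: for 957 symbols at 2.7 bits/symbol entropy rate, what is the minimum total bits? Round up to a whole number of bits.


Minimum bits >= n * H = 957 * 2.7 = 2583.9, rounded up to a whole number of bits = 2584

2584 bits


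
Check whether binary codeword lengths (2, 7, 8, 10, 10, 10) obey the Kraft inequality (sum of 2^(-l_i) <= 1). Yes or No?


Kraft sum = sum(2^(-l_i)) = 0.2646, need <= 1. Result: satisfied (a binary prefix-free code with these lengths exists)

Yes


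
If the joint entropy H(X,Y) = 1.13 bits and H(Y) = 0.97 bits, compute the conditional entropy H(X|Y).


H(X|Y) = H(X,Y) - H(Y) = 1.13 - 0.97 = 0.16

0.16 bits


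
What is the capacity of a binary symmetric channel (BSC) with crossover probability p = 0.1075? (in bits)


H(p) = -p*log2(p) - (1-p)*log2(1-p) = -0.1075*log2(0.1075) - 0.8925*log2(0.8925) = 0.345891 + 0.146438 = 0.4923. C = 1 - H(p) = 1 - 0.4923 = 0.5077

0.5077 bits


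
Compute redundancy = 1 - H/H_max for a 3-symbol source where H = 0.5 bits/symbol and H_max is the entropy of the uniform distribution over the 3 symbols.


H_max = log2(K) = log2(3) = 1.585 bits/symbol. Redundancy = 1 - H/H_max = 1 - 0.5/1.585 = 1 - 0.3155 = 0.6845

0.6845


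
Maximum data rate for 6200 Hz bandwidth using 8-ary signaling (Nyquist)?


Rate = 2 * B * log2(M) = 2 * 6200 * 3.0 = 37200.0

37200.0 bps


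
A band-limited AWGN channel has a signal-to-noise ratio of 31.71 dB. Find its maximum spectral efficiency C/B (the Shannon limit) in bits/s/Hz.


SNR_linear = 10^(31.71/10) = 1482.5181; C/B = log2(1 + SNR_linear) = log2(1 + 1482.5181) = 10.5348

10.5348 bits/s/Hz


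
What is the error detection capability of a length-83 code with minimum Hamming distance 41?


Detection capability = d_min - 1 = 41 - 1 = 40

40 errors


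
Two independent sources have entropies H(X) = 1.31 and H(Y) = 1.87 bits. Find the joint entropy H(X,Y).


For independent variables, H(X,Y) = H(X) + H(Y) = 1.31 + 1.87 = 3.18

3.18 bits


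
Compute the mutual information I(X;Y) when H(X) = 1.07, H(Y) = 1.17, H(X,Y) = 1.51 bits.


I(X;Y) = H(X) + H(Y) - H(X,Y) = 1.07 + 1.17 - 1.51 = 0.73

0.73 bits


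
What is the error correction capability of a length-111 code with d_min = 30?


Correction capability = floor((d-1)/2) = floor((30-1)/2) = 14

14 errors


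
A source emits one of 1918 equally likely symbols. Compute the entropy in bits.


H = log2(n) = log2(1918) = 10.9054

10.9054 bits


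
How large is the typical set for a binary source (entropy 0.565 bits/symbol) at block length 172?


log2|A_typical| = nH = 172 * 0.565 = 97.18, so |A_typical| ~ 2^97.18 = 1.795e+29

1.795e+29


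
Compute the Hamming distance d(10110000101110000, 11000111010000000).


Count differing positions: . ^ ^ ^ . ^ ^ ^ ^ ^ ^ ^ ^ . . . . = 11 differences

11


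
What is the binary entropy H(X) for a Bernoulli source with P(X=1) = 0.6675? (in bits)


H = -p*log2(p) - (1-p)*log2(1-p). -0.6675*log2(0.6675) = 0.389259; -0.3325*log2(0.3325) = 0.528201. H = 0.389259 + 0.528201 = 0.9175

0.9175 bits


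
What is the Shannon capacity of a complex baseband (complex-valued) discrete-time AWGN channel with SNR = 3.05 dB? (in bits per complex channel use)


SNR_linear = 10^(3.05/10) = 2.0184; C = log2(1 + SNR_linear) = log2(1 + 2.0184) = 1.5938

1.5938 bits/channel use


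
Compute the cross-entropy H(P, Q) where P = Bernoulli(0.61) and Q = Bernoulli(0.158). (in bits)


H(P,Q) = -p*log2(q) - (1-p)*log2(1-q). -0.61*log2(0.158) = 1.623822; -0.39*log2(0.842) = 0.096762. H(P,Q) = 1.623822 + 0.096762 = 1.7206

1.7206 bits


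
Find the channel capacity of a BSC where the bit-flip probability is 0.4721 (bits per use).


H(p) = -p*log2(p) - (1-p)*log2(1-p) = -0.4721*log2(0.4721) - 0.5279*log2(0.5279) = 0.511207 + 0.486546 = 0.9978. C = 1 - H(p) = 1 - 0.9978 = 0.0022

0.0022 bits


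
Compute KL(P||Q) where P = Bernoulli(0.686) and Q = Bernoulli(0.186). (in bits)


KL = p*log2(p/q) + (1-p)*log2((1-p)/(1-q)) = 0.686*log2(0.686/0.186) + 0.314*log2(0.314/0.814) = 0.8602

0.8602 bits


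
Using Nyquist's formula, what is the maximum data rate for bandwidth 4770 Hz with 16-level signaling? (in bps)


Rate = 2 * B * log2(M) = 2 * 4770 * 4.0 = 38160.0

38160.0 bps


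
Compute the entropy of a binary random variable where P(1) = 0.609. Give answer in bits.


H = -p*log2(p) - (1-p)*log2(1-p). -0.609*log2(0.609) = 0.435731; -0.391*log2(0.391) = 0.529711. H = 0.435731 + 0.529711 = 0.9654

0.9654 bits


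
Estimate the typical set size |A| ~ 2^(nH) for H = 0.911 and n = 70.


log2|A_typical| = nH = 70 * 0.911 = 63.77, so |A_typical| ~ 2^63.77 = 1.573e+19

1.573e+19


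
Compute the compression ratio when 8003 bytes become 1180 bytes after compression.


Ratio = original / compressed = 8003 / 1180 = 6.7822

6.7822


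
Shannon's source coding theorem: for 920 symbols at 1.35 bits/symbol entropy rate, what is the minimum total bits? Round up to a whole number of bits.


Minimum bits >= n * H = 920 * 1.35 = 1242.0, rounded up to a whole number of bits = 1242

1242 bits


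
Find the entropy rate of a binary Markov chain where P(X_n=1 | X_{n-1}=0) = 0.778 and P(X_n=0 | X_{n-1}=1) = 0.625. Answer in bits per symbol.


Stationary distribution: pi_0 = p10/(p01+p10) = 0.4455, pi_1 = 0.5545. Entropy rate H' = pi_0*H(p01) + pi_1*H(p10) = 0.4455*0.7638 + 0.5545*0.9544 = 0.8695

0.8695 bits/symbol


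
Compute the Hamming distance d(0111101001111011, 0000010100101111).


Count differing positions: . ^ ^ ^ ^ ^ ^ ^ . ^ . ^ . ^ . . = 10 differences

10


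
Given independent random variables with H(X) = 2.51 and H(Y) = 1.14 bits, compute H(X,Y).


For independent variables, H(X,Y) = H(X) + H(Y) = 2.51 + 1.14 = 3.65

3.65 bits


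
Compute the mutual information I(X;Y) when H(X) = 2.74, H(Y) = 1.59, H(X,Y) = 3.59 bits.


I(X;Y) = H(X) + H(Y) - H(X,Y) = 2.74 + 1.59 - 3.59 = 0.74

0.74 bits


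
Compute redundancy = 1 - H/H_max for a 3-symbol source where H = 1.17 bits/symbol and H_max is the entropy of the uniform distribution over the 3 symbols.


H_max = log2(K) = log2(3) = 1.585 bits/symbol. Redundancy = 1 - H/H_max = 1 - 1.17/1.585 = 1 - 0.7382 = 0.2618

0.2618


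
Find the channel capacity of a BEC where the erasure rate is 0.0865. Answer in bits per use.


C = 1 - epsilon = 1 - 0.0865 = 0.9135

0.9135 bits


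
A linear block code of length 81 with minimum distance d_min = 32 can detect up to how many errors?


Detection capability = d_min - 1 = 32 - 1 = 31

31 errors


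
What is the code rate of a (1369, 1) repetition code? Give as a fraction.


Rate = k/n = 1/1369

1/1369


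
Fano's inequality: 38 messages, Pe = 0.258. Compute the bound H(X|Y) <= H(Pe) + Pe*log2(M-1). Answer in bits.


H(Pe) = -Pe*log2(Pe) - (1-Pe)*log2(1-Pe) = -0.258*log2(0.258) - 0.742*log2(0.742) = 0.504276 + 0.319438 = 0.8237. Pe*log2(M-1) = 0.258*log2(37) = 1.344039. Bound = H(Pe) + Pe*log2(M-1) = 0.504276 + 0.319438 + 1.344039 = 2.1678

2.1678 bits


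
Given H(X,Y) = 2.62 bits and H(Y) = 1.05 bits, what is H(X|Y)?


H(X|Y) = H(X,Y) - H(Y) = 2.62 - 1.05 = 1.57

1.57 bits


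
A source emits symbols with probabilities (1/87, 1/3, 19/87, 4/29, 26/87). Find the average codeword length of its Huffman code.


Huffman construction (repeatedly merge the two least-probable nodes; each merge adds 1 bit to every symbol beneath it): 1/87 + 4/29 = 13/87; 13/87 + 19/87 = 32/87; 26/87 + 1/3 = 55/87; 32/87 + 55/87 = 1. Resulting codeword lengths (in the order the probabilities were given): (3, 2, 2, 3, 2). L_avg = sum(p_i * l_i) = 1/87*3 + 1/3*2 + 19/87*2 + 4/29*3 + 26/87*2 = 187/87 = 2.1494

2.1494 bits


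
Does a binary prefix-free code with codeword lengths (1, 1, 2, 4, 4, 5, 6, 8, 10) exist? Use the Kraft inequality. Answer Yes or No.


Kraft sum = sum(2^(-l_i)) = 1.4268, need <= 1. Result: violated (a binary prefix-free code with these lengths cannot exist)

No


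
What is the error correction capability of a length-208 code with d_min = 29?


Correction capability = floor((d-1)/2) = floor((29-1)/2) = 14

14 errors


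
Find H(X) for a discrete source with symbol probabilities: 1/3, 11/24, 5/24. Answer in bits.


H = -sum(p_i * log2(p_i)). Terms: -(1/3)*log2(1/3) = 0.528321; -(11/24)*log2(11/24) = 0.515868; -(5/24)*log2(5/24) = 0.471466. H = 0.528321 + 0.515868 + 0.471466 = 1.5157

1.5157 bits


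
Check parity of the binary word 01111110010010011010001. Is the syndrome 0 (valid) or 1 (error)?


Syndrome = XOR of all bits = 0 XOR 1 XOR 1 XOR 1 XOR 1 XOR 1 XOR 1 XOR 0 XOR 0 XOR 1 XOR 0 XOR 0 XOR 1 XOR 0 XOR 0 XOR 1 XOR 1 XOR 0 XOR 1 XOR 0 XOR 0 XOR 0 XOR 1 = 0

0


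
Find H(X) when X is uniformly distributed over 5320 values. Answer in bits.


H = log2(n) = log2(5320) = 12.3772

12.3772 bits


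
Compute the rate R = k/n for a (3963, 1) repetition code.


Rate = k/n = 1/3963

1/3963


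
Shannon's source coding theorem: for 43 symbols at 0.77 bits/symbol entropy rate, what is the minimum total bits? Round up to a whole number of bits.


Minimum bits >= n * H = 43 * 0.77 = 33.11, rounded up to a whole number of bits = 34

34 bits


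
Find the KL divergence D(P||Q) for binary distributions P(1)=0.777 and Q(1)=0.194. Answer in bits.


KL = p*log2(p/q) + (1-p)*log2((1-p)/(1-q)) = 0.777*log2(0.777/0.194) + 0.223*log2(0.223/0.806) = 1.1421

1.1421 bits


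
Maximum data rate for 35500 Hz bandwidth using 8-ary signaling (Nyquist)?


Rate = 2 * B * log2(M) = 2 * 35500 * 3.0 = 213000.0

213000.0 bps


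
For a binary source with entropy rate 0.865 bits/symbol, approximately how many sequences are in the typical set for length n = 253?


log2|A_typical| = nH = 253 * 0.865 = 218.845, so |A_typical| ~ 2^218.845 = 7.567e+65

7.567e+65


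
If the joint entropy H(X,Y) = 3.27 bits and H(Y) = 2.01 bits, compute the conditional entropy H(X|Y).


H(X|Y) = H(X,Y) - H(Y) = 3.27 - 2.01 = 1.26

1.26 bits


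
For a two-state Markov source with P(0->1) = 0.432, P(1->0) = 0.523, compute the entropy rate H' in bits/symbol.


Stationary distribution: pi_0 = p10/(p01+p10) = 0.5476, pi_1 = 0.4524. Entropy rate H' = pi_0*H(p01) + pi_1*H(p10) = 0.5476*0.9866 + 0.4524*0.9985 = 0.992

0.992 bits/symbol


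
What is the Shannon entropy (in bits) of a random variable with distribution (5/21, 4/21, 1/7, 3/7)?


H = -sum(p_i * log2(p_i)). Terms: -(5/21)*log2(5/21) = 0.492950; -(4/21)*log2(4/21) = 0.455680; -(1/7)*log2(1/7) = 0.401051; -(3/7)*log2(3/7) = 0.523882. H = 0.492950 + 0.455680 + 0.401051 + 0.523882 = 1.8736

1.8736 bits


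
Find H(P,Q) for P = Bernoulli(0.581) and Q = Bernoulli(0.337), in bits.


H(P,Q) = -p*log2(q) - (1-p)*log2(1-q). -0.581*log2(0.337) = 0.911693; -0.419*log2(0.663) = 0.248433. H(P,Q) = 0.911693 + 0.248433 = 1.1601

1.1601 bits


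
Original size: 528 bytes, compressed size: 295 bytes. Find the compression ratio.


Ratio = original / compressed = 528 / 295 = 1.7898

1.7898


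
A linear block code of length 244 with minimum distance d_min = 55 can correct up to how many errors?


Correction capability = floor((d-1)/2) = floor((55-1)/2) = 27

27 errors


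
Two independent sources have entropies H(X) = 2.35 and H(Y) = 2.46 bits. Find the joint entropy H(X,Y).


For independent variables, H(X,Y) = H(X) + H(Y) = 2.35 + 2.46 = 4.81

4.81 bits


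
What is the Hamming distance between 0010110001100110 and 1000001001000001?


Count differing positions: ^ . ^ . ^ ^ ^ . . . ^ . . ^ ^ ^ = 9 differences

9


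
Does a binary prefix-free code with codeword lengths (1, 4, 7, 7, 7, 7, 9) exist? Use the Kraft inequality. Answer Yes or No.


Kraft sum = sum(2^(-l_i)) = 0.5957, need <= 1. Result: satisfied (a binary prefix-free code with these lengths exists)

Yes


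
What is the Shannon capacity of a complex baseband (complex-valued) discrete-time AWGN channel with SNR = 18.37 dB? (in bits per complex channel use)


SNR_linear = 10^(18.37/10) = 68.7068; C = log2(1 + SNR_linear) = log2(1 + 68.7068) = 6.1232

6.1232 bits/channel use


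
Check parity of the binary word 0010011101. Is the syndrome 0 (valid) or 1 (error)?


Syndrome = XOR of all bits = 0 XOR 0 XOR 1 XOR 0 XOR 0 XOR 1 XOR 1 XOR 1 XOR 0 XOR 1 = 1

1


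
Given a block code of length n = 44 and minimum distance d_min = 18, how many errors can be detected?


Detection capability = d_min - 1 = 18 - 1 = 17

17 errors


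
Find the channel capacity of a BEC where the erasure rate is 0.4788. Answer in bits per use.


C = 1 - epsilon = 1 - 0.4788 = 0.5212

0.5212 bits


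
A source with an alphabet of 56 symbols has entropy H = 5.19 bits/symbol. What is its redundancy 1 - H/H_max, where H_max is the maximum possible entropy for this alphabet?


H_max = log2(K) = log2(56) = 5.8074 bits/symbol. Redundancy = 1 - H/H_max = 1 - 5.19/5.8074 = 1 - 0.8937 = 0.1063

0.1063


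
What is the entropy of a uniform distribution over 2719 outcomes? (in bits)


H = log2(n) = log2(2719) = 11.4089

11.4089 bits


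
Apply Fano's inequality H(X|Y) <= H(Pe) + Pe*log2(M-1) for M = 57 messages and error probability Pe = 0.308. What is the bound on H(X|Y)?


H(Pe) = -Pe*log2(Pe) - (1-Pe)*log2(1-Pe) = -0.308*log2(0.308) - 0.692*log2(0.692) = 0.523291 + 0.367560 = 0.8909. Pe*log2(M-1) = 0.308*log2(56) = 1.788665. Bound = H(Pe) + Pe*log2(M-1) = 0.523291 + 0.367560 + 1.788665 = 2.6795

2.6795 bits


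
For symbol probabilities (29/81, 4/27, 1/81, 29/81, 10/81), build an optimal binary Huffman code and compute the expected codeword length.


Huffman construction (repeatedly merge the two least-probable nodes; each merge adds 1 bit to every symbol beneath it): 1/81 + 10/81 = 11/81; 11/81 + 4/27 = 23/81; 23/81 + 29/81 = 52/81; 29/81 + 52/81 = 1. Resulting codeword lengths (in the order the probabilities were given): (2, 3, 4, 1, 4). L_avg = sum(p_i * l_i) = 29/81*2 + 4/27*3 + 1/81*4 + 29/81*1 + 10/81*4 = 167/81 = 2.0617

2.0617 bits


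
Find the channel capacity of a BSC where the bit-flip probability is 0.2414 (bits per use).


H(p) = -p*log2(p) - (1-p)*log2(1-p) = -0.2414*log2(0.2414) - 0.7586*log2(0.7586) = 0.494991 + 0.302369 = 0.7974. C = 1 - H(p) = 1 - 0.7974 = 0.2026

0.2026 bits


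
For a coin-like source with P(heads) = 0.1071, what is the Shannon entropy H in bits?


H = -p*log2(p) - (1-p)*log2(1-p). -0.1071*log2(0.1071) = 0.345180; -0.8929*log2(0.8929) = 0.145926. H = 0.345180 + 0.145926 = 0.4911

0.4911 bits


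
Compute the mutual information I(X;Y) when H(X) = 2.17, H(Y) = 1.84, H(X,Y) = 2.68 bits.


I(X;Y) = H(X) + H(Y) - H(X,Y) = 2.17 + 1.84 - 2.68 = 1.33

1.33 bits


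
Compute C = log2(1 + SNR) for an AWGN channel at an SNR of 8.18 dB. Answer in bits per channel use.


SNR_linear = 10^(8.18/10) = 6.5766; C = log2(1 + SNR_linear) = log2(1 + 6.5766) = 2.9215

2.9215 bits/channel use


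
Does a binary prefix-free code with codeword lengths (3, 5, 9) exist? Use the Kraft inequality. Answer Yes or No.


Kraft sum = sum(2^(-l_i)) = 0.1582, need <= 1. Result: satisfied (a binary prefix-free code with these lengths exists)

Yes


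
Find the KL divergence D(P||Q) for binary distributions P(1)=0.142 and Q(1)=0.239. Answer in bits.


KL = p*log2(p/q) + (1-p)*log2((1-p)/(1-q)) = 0.142*log2(0.142/0.239) + 0.858*log2(0.858/0.761) = 0.0418

0.0418 bits


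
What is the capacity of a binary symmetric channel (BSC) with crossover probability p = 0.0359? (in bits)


H(p) = -p*log2(p) - (1-p)*log2(1-p) = -0.0359*log2(0.0359) - 0.9641*log2(0.9641) = 0.172315 + 0.050852 = 0.2232. C = 1 - H(p) = 1 - 0.2232 = 0.7768

0.7768 bits


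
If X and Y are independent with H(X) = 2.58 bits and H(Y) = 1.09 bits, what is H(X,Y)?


For independent variables, H(X,Y) = H(X) + H(Y) = 2.58 + 1.09 = 3.67

3.67 bits


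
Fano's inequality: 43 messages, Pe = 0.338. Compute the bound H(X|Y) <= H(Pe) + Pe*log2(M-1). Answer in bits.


H(Pe) = -Pe*log2(Pe) - (1-Pe)*log2(1-Pe) = -0.338*log2(0.338) - 0.662*log2(0.662) = 0.528938 + 0.393954 = 0.9229. Pe*log2(M-1) = 0.338*log2(42) = 1.822603. Bound = H(Pe) + Pe*log2(M-1) = 0.528938 + 0.393954 + 1.822603 = 2.7455

2.7455 bits


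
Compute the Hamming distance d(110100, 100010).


Count differing positions: . ^ . ^ ^ . = 3 differences

3


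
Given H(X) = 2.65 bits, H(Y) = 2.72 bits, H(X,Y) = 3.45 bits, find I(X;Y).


I(X;Y) = H(X) + H(Y) - H(X,Y) = 2.65 + 2.72 - 3.45 = 1.92

1.92 bits


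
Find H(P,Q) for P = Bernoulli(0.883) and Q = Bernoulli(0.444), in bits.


H(P,Q) = -p*log2(q) - (1-p)*log2(1-q). -0.883*log2(0.444) = 1.034318; -0.117*log2(0.556) = 0.099081. H(P,Q) = 1.034318 + 0.099081 = 1.1334

1.1334 bits


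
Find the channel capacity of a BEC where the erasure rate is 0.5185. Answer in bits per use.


C = 1 - epsilon = 1 - 0.5185 = 0.4815

0.4815 bits


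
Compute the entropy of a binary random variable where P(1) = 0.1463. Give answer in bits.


H = -p*log2(p) - (1-p)*log2(1-p). -0.1463*log2(0.1463) = 0.405690; -0.8537*log2(0.8537) = 0.194813. H = 0.405690 + 0.194813 = 0.6005

0.6005 bits


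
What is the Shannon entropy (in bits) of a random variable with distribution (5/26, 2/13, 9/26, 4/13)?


H = -sum(p_i * log2(p_i)). Terms: -(5/26)*log2(5/26) = 0.457406; -(2/13)*log2(2/13) = 0.415452; -(9/26)*log2(9/26) = 0.529794; -(4/13)*log2(4/13) = 0.523212. H = 0.457406 + 0.415452 + 0.529794 + 0.523212 = 1.9259

1.9259 bits


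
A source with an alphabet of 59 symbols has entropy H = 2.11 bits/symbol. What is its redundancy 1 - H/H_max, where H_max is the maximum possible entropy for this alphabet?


H_max = log2(K) = log2(59) = 5.8826 bits/symbol. Redundancy = 1 - H/H_max = 1 - 2.11/5.8826 = 1 - 0.3587 = 0.6413

0.6413


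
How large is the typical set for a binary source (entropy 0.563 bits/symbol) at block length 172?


log2|A_typical| = nH = 172 * 0.563 = 96.836, so |A_typical| ~ 2^96.836 = 1.414e+29

1.414e+29


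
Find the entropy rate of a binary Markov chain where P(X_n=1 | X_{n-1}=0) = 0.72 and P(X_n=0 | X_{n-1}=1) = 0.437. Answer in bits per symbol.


Stationary distribution: pi_0 = p10/(p01+p10) = 0.3777, pi_1 = 0.6223. Entropy rate H' = pi_0*H(p01) + pi_1*H(p10) = 0.3777*0.8555 + 0.6223*0.9885 = 0.9383

0.9383 bits/symbol


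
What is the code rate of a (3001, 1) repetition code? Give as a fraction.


Rate = k/n = 1/3001

1/3001


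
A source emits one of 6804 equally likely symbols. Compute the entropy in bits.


H = log2(n) = log2(6804) = 12.7322

12.7322 bits


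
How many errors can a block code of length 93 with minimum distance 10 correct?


Correction capability = floor((d-1)/2) = floor((10-1)/2) = 4

4 errors


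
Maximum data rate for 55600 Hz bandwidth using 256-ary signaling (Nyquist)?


Rate = 2 * B * log2(M) = 2 * 55600 * 8.0 = 889600.0

889600.0 bps


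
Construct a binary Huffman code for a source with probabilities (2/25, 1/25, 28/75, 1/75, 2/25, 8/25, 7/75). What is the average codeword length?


Huffman construction (repeatedly merge the two least-probable nodes; each merge adds 1 bit to every symbol beneath it): 1/75 + 1/25 = 4/75; 4/75 + 2/25 = 2/15; 2/25 + 7/75 = 13/75; 2/15 + 13/75 = 23/75; 23/75 + 8/25 = 47/75; 28/75 + 47/75 = 1. Resulting codeword lengths (in the order the probabilities were given): (4, 5, 1, 5, 4, 2, 4). L_avg = sum(p_i * l_i) = 2/25*4 + 1/25*5 + 28/75*1 + 1/75*5 + 2/25*4 + 8/25*2 + 7/75*4 = 172/75 = 2.2933

2.2933 bits
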